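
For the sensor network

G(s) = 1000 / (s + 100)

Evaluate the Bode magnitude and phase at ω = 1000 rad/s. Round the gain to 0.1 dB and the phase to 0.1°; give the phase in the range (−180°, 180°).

-0.0 dB, -84.3°

At s = jω = j1000:
pole (s+100): 100 + j1000 → |·| = √(100²+1000²) = √1010000 ≈ 1005, ∠ = arctan(1000/100) ≈ 84.29°
|G| = 1000 / 1005 ≈ 0.99502
Gain = 20 log₁₀(0.99502) ≈ -0.04 dB
∠G = 0.00° − 84.29° = -84.29°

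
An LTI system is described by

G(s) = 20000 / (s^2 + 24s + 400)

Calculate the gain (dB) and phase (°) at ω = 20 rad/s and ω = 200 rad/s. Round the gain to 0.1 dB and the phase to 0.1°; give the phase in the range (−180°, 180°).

At s = jω = j20:
quadratic: (j20)² + 24·j20 + 400 = 0 + j480 → |·| ≈ 480, ∠ ≈ 90.00°
|G| = 20000 / 480 ≈ 41.667
Gain = 20 log₁₀(41.667) ≈ 32.40 dB
∠G = 0.00° − 90.00° = -90.00°

At s = jω = j200:
quadratic: (j200)² + 24·j200 + 400 = -39600 + j4800 → |·| ≈ 39890, ∠ ≈ 173.09°
|G| = 20000 / 39890 ≈ 0.50138
Gain = 20 log₁₀(0.50138) ≈ -6.00 dB
∠G = 0.00° − 173.09° = -173.09°

ω = 20: 32.4 dB, -90.0°; ω = 200: -6.0 dB, -173.1°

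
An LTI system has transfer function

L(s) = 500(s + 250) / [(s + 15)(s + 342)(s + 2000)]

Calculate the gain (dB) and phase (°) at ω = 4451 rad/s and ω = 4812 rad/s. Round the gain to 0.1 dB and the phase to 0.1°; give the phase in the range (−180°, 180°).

ω = 4451: -92.8 dB, -154.4°; ω = 4812: -94.0 dB, -156.2°

At s = jω = j4451:
zero (s+250): 250 + j4451 → |·| = √(250²+4451²) = √19873901 ≈ 4458, ∠ = arctan(4451/250) ≈ 86.79°
pole (s+15): 15 + j4451 → |·| = √(15²+4451²) = √19811626 ≈ 4451, ∠ = arctan(4451/15) ≈ 89.81°
pole (s+342): 342 + j4451 → |·| = √(342²+4451²) = √19928365 ≈ 4464.1, ∠ = arctan(4451/342) ≈ 85.61°
pole (s+2000): 2000 + j4451 → |·| = √(2000²+4451²) = √23811401 ≈ 4879.7, ∠ = arctan(4451/2000) ≈ 65.80°
|L| = 500 · 4458 / 9.6958e+10 ≈ 2.2989e-05
Gain = 20 log₁₀(2.2989e-05) ≈ -92.77 dB
∠L = 86.79° − 241.22° = -154.43°

At s = jω = j4812:
zero (s+250): 250 + j4812 → |·| = √(250²+4812²) = √23217844 ≈ 4818.5, ∠ = arctan(4812/250) ≈ 87.03°
pole (s+15): 15 + j4812 → |·| = √(15²+4812²) = √23155569 ≈ 4812, ∠ = arctan(4812/15) ≈ 89.82°
pole (s+342): 342 + j4812 → |·| = √(342²+4812²) = √23272308 ≈ 4824.1, ∠ = arctan(4812/342) ≈ 85.93°
pole (s+2000): 2000 + j4812 → |·| = √(2000²+4812²) = √27155344 ≈ 5211.1, ∠ = arctan(4812/2000) ≈ 67.43°
|L| = 500 · 4818.5 / 1.2097e+11 ≈ 1.9916e-05
Gain = 20 log₁₀(1.9916e-05) ≈ -94.02 dB
∠L = 87.03° − 243.18° = -156.15°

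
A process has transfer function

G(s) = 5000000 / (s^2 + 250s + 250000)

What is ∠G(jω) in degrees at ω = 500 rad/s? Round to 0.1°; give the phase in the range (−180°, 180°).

At s = jω = j500:
quadratic: (j500)² + 250·j500 + 250000 = 0 + j125000 → |·| ≈ 1.25e+05, ∠ ≈ 90.00°
∠G = 0.00° − 90.00° = -90.00°

-90.0°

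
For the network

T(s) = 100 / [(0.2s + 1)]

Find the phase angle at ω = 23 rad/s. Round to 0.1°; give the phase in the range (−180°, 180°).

-77.7°

At ω = 23 rad/s:
pole (1 + j23·0.2) = 1 + j4.6 → |·| ≈ 4.7074, ∠ ≈ 77.74°
∠T = (0°) − (77.74°) = -77.74°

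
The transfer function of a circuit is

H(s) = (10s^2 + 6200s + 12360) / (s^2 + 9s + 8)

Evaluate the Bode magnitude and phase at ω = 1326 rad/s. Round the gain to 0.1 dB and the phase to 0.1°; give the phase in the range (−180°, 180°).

Substitute s = j1326:
Numerator: 10(j1326)^2 + 6200(j1326) + 12360 = -17570400 + j8221200
Denominator: (j1326)^2 + 9(j1326) + 8 = -1758268 + j11934
|N| = √(17570400² + 8221200²) ≈ 1.9399e+07, ∠N ≈ 154.93°
|D| = √(1758268² + 11934²) ≈ 1.7583e+06, ∠D ≈ 179.61°
|H| = 1.9399e+07 / 1.7583e+06 ≈ 11.033
Gain = 20 log₁₀(11.033) ≈ 20.85 dB
∠H = 154.93° − 179.61° = -24.68°

20.9 dB, -24.7°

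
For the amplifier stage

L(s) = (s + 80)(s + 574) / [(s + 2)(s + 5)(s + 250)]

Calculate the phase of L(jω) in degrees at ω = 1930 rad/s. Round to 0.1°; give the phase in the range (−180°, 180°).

-101.3°

At s = jω = j1930:
zero (s+80): 80 + j1930 → |·| = √(80²+1930²) = √3731300 ≈ 1931.7, ∠ = arctan(1930/80) ≈ 87.63°
zero (s+574): 574 + j1930 → |·| = √(574²+1930²) = √4054376 ≈ 2013.5, ∠ = arctan(1930/574) ≈ 73.44°
pole (s+2): 2 + j1930 → |·| = √(2²+1930²) = √3724904 ≈ 1930, ∠ = arctan(1930/2) ≈ 89.94°
pole (s+5): 5 + j1930 → |·| = √(5²+1930²) = √3724925 ≈ 1930, ∠ = arctan(1930/5) ≈ 89.85°
pole (s+250): 250 + j1930 → |·| = √(250²+1930²) = √3787400 ≈ 1946.1, ∠ = arctan(1930/250) ≈ 82.62°
∠L = 161.07° − 262.41° = -101.34°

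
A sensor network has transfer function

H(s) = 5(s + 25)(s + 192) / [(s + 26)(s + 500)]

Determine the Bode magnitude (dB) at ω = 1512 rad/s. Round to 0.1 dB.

13.6 dB

At s = jω = j1512:
zero (s+25): 25 + j1512 → |·| = √(25²+1512²) = √2286769 ≈ 1512.2, ∠ = arctan(1512/25) ≈ 89.05°
zero (s+192): 192 + j1512 → |·| = √(192²+1512²) = √2323008 ≈ 1524.1, ∠ = arctan(1512/192) ≈ 82.76°
pole (s+26): 26 + j1512 → |·| = √(26²+1512²) = √2286820 ≈ 1512.2, ∠ = arctan(1512/26) ≈ 89.01°
pole (s+500): 500 + j1512 → |·| = √(500²+1512²) = √2536144 ≈ 1592.5, ∠ = arctan(1512/500) ≈ 71.70°
|H| = 5 · 2.3047e+06 / 2.4082e+06 ≈ 4.7851
Gain = 20 log₁₀(4.7851) ≈ 13.60 dB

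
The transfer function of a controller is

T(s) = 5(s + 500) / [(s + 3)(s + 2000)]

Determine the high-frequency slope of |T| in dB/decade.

-20 dB/decade

Each pole contributes −20 dB/decade at high frequency; each zero contributes +20 dB/decade.
Net: 1 zero(s) − 2 pole(s) → -20 dB/decade.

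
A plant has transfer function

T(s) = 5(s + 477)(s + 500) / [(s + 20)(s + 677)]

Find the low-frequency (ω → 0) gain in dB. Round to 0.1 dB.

38.9 dB

T(0) = 5·477·500 / (20·677) ≈ 88.072
20 log₁₀(88.072) ≈ 38.90 dB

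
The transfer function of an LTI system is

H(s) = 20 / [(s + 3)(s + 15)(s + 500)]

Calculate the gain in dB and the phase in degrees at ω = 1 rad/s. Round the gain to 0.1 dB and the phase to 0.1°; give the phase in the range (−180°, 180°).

-61.5 dB, -22.4°

At s = jω = j1:
pole (s+3): 3 + j1 → |·| = √(3²+1²) = √10 ≈ 3.1623, ∠ = arctan(1/3) ≈ 18.43°
pole (s+15): 15 + j1 → |·| = √(15²+1²) = √226 ≈ 15.033, ∠ = arctan(1/15) ≈ 3.81°
pole (s+500): 500 + j1 → |·| = √(500²+1²) = √250001 ≈ 500, ∠ = arctan(1/500) ≈ 0.11°
|H| = 20 / 23769 ≈ 0.00084143
Gain = 20 log₁₀(0.00084143) ≈ -61.50 dB
∠H = 0.00° − 22.35° = -22.35°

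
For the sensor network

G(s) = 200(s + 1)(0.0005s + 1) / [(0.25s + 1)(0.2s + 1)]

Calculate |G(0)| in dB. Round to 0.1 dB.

G(0) = 200 · 1 / 1 = 200
20 log₁₀(200) ≈ 46.02 dB

46.0 dB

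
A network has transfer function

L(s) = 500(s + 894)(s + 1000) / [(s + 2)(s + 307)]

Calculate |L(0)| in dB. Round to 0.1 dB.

117.2 dB

L(0) = 500·894·1000 / (2·307) ≈ 7.2801e+05
20 log₁₀(7.2801e+05) ≈ 117.24 dB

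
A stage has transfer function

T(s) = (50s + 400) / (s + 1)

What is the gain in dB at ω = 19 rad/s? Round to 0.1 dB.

34.7 dB

Substitute s = j19:
Numerator: 50(j19) + 400 = 400 + j950
Denominator: (j19) + 1 = 1 + j19
|N| = √(400² + 950²) ≈ 1030.8, ∠N ≈ 67.17°
|D| = √(1² + 19²) ≈ 19.026, ∠D ≈ 86.99°
|T| = 1030.8 / 19.026 ≈ 54.178
Gain = 20 log₁₀(54.178) ≈ 34.68 dB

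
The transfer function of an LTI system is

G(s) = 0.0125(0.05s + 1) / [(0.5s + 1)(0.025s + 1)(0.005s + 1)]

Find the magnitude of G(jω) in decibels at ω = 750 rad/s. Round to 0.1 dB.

At ω = 750 rad/s:
zero (1 + j750·0.05) = 1 + j37.5 → |·| ≈ 37.513, ∠ ≈ 88.47°
pole (1 + j750·0.5) = 1 + j375 → |·| ≈ 375, ∠ ≈ 89.85°
pole (1 + j750·0.025) = 1 + j18.75 → |·| ≈ 18.777, ∠ ≈ 86.95°
pole (1 + j750·0.005) = 1 + j3.75 → |·| ≈ 3.881, ∠ ≈ 75.07°
|G| = 0.0125 · 37.513 / (375 · 18.777 · 3.881) ≈ 1.7159e-05
Gain = 20 log₁₀(1.7159e-05) ≈ -95.31 dB

-95.3 dB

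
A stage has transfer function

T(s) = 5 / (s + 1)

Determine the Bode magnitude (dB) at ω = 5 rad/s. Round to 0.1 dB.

-0.2 dB

Substitute s = j5:
Numerator: 5 = 5 + j0
Denominator: (j5) + 1 = 1 + j5
|N| = √(5² + 0²) ≈ 5, ∠N ≈ 0.00°
|D| = √(1² + 5²) ≈ 5.099, ∠D ≈ 78.69°
|T| = 5 / 5.099 ≈ 0.98058
Gain = 20 log₁₀(0.98058) ≈ -0.17 dB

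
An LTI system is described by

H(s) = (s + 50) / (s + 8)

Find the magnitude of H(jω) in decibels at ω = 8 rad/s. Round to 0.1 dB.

Substitute s = j8:
Numerator: (j8) + 50 = 50 + j8
Denominator: (j8) + 8 = 8 + j8
|N| = √(50² + 8²) ≈ 50.636, ∠N ≈ 9.09°
|D| = √(8² + 8²) ≈ 11.314, ∠D ≈ 45.00°
|H| = 50.636 / 11.314 ≈ 4.4755
Gain = 20 log₁₀(4.4755) ≈ 13.02 dB

13.0 dB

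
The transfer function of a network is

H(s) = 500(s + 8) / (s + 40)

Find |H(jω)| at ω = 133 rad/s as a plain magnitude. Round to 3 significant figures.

480

At s = jω = j133:
zero (s+8): 8 + j133 → |·| = √(8²+133²) = √17753 ≈ 133.24, ∠ = arctan(133/8) ≈ 86.56°
pole (s+40): 40 + j133 → |·| = √(40²+133²) = √19289 ≈ 138.88, ∠ = arctan(133/40) ≈ 73.26°
|H| = 500 · 133.24 / 138.88 ≈ 479.69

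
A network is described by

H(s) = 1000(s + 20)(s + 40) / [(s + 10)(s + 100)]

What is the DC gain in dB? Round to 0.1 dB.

H(0) = 1000·20·40 / (10·100) = 800
20 log₁₀(800) ≈ 58.06 dB

58.1 dB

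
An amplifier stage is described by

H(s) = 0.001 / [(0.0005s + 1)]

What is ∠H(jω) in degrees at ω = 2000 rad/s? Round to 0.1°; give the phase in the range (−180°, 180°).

At ω = 2000 rad/s:
pole (1 + j2000·0.0005) = 1 + j1 → |·| ≈ 1.4142, ∠ ≈ 45.00°
∠H = (0°) − (45.00°) = -45.00°

-45.0°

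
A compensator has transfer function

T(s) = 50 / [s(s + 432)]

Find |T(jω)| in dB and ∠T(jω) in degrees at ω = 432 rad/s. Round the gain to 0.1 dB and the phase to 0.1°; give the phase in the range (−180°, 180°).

At s = jω = j432:
pole (s+432): 432 + j432 → |·| = √(432²+432²) = √373248 ≈ 610.94, ∠ = arctan(432/432) ≈ 45.00°
pole at origin: |s| = 432, ∠ = 90.00° (in denominator)
|T| = 50 / 2.6393e+05 ≈ 0.00018944
Gain = 20 log₁₀(0.00018944) ≈ -74.45 dB
∠T = 0.00° − 135.00° = -135.00°

-74.5 dB, -135.0°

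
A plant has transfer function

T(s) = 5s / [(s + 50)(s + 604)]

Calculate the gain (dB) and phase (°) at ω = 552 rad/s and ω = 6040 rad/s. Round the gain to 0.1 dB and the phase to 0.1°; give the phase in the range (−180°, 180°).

ω = 552: -44.3 dB, -37.2°; ω = 6040: -61.7 dB, -83.8°

At s = jω = j552:
zero at origin: s = j552 → |·| = 552, ∠ = 90.00°
pole (s+50): 50 + j552 → |·| = √(50²+552²) = √307204 ≈ 554.26, ∠ = arctan(552/50) ≈ 84.82°
pole (s+604): 604 + j552 → |·| = √(604²+552²) = √669520 ≈ 818.24, ∠ = arctan(552/604) ≈ 42.42°
|T| = 5 · 552 / 4.5352e+05 ≈ 0.0060857
Gain = 20 log₁₀(0.0060857) ≈ -44.31 dB
∠T = 90.00° − 127.24° = -37.24°

At s = jω = j6040:
zero at origin: s = j6040 → |·| = 6040, ∠ = 90.00°
pole (s+50): 50 + j6040 → |·| = √(50²+6040²) = √36484100 ≈ 6040.2, ∠ = arctan(6040/50) ≈ 89.53°
pole (s+604): 604 + j6040 → |·| = √(604²+6040²) = √36846416 ≈ 6070.1, ∠ = arctan(6040/604) ≈ 84.29°
|T| = 5 · 6040 / 3.6665e+07 ≈ 0.00082367
Gain = 20 log₁₀(0.00082367) ≈ -61.68 dB
∠T = 90.00° − 173.82° = -83.82°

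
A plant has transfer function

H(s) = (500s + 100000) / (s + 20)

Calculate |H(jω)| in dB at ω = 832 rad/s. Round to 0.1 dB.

54.2 dB

Substitute s = j832:
Numerator: 500(j832) + 100000 = 100000 + j416000
Denominator: (j832) + 20 = 20 + j832
|N| = √(100000² + 416000²) ≈ 4.2785e+05, ∠N ≈ 76.48°
|D| = √(20² + 832²) ≈ 832.24, ∠D ≈ 88.62°
|H| = 4.2785e+05 / 832.24 ≈ 514.09
Gain = 20 log₁₀(514.09) ≈ 54.22 dB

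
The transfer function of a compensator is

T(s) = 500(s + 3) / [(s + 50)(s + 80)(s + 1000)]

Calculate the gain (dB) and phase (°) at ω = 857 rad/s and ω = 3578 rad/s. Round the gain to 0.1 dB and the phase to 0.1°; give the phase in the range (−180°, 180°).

ω = 857: -67.1 dB, -122.1°; ω = 3578: -88.5 dB, -162.4°

At s = jω = j857:
zero (s+3): 3 + j857 → |·| = √(3²+857²) = √734458 ≈ 857.01, ∠ = arctan(857/3) ≈ 89.80°
pole (s+50): 50 + j857 → |·| = √(50²+857²) = √736949 ≈ 858.46, ∠ = arctan(857/50) ≈ 86.66°
pole (s+80): 80 + j857 → |·| = √(80²+857²) = √740849 ≈ 860.73, ∠ = arctan(857/80) ≈ 84.67°
pole (s+1000): 1000 + j857 → |·| = √(1000²+857²) = √1734449 ≈ 1317, ∠ = arctan(857/1000) ≈ 40.60°
|T| = 500 · 857.01 / 9.7313e+08 ≈ 0.00044034
Gain = 20 log₁₀(0.00044034) ≈ -67.12 dB
∠T = 89.80° − 211.93° = -122.13°

At s = jω = j3578:
zero (s+3): 3 + j3578 → |·| = √(3²+3578²) = √12802093 ≈ 3578, ∠ = arctan(3578/3) ≈ 89.95°
pole (s+50): 50 + j3578 → |·| = √(50²+3578²) = √12804584 ≈ 3578.3, ∠ = arctan(3578/50) ≈ 89.20°
pole (s+80): 80 + j3578 → |·| = √(80²+3578²) = √12808484 ≈ 3578.9, ∠ = arctan(3578/80) ≈ 88.72°
pole (s+1000): 1000 + j3578 → |·| = √(1000²+3578²) = √13802084 ≈ 3715.1, ∠ = arctan(3578/1000) ≈ 74.39°
|T| = 500 · 3578 / 4.7577e+10 ≈ 3.7602e-05
Gain = 20 log₁₀(3.7602e-05) ≈ -88.50 dB
∠T = 89.95° − 252.31° = -162.36°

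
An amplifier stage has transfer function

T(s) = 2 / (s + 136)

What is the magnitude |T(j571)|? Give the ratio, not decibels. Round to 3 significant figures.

0.00341

At s = jω = j571:
pole (s+136): 136 + j571 → |·| = √(136²+571²) = √344537 ≈ 586.97, ∠ = arctan(571/136) ≈ 76.60°
|T| = 2 / 586.97 ≈ 0.0034073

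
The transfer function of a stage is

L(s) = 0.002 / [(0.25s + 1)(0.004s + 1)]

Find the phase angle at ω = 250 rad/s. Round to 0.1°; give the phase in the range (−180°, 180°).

At ω = 250 rad/s:
pole (1 + j250·0.25) = 1 + j62.5 → |·| ≈ 62.508, ∠ ≈ 89.08°
pole (1 + j250·0.004) = 1 + j1 → |·| ≈ 1.4142, ∠ ≈ 45.00°
∠L = (0°) − (89.08° + 45.00°) = -134.08°

-134.1°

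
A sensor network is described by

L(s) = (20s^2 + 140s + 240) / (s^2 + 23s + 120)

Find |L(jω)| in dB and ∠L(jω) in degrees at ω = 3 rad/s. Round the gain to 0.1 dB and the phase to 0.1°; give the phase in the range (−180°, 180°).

Substitute s = j3:
Numerator: 20(j3)^2 + 140(j3) + 240 = 60 + j420
Denominator: (j3)^2 + 23(j3) + 120 = 111 + j69
|N| = √(60² + 420²) ≈ 424.26, ∠N ≈ 81.87°
|D| = √(111² + 69²) ≈ 130.7, ∠D ≈ 31.87°
|L| = 424.26 / 130.7 ≈ 3.2461
Gain = 20 log₁₀(3.2461) ≈ 10.23 dB
∠L = 81.87° − 31.87° = 50.00°

10.2 dB, 50.0°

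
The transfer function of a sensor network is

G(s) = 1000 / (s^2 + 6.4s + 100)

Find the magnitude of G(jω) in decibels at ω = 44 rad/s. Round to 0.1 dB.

At s = jω = j44:
quadratic: (j44)² + 6.4·j44 + 100 = -1836 + j281.6 → |·| ≈ 1857.5, ∠ ≈ 171.28°
|G| = 1000 / 1857.5 ≈ 0.53836
Gain = 20 log₁₀(0.53836) ≈ -5.38 dB

-5.4 dB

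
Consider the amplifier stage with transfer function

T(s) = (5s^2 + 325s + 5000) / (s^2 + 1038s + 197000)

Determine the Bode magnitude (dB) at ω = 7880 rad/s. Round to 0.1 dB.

13.9 dB

Substitute s = j7880:
Numerator: 5(j7880)^2 + 325(j7880) + 5000 = -310467000 + j2561000
Denominator: (j7880)^2 + 1038(j7880) + 197000 = -61897400 + j8179440
|N| = √(310467000² + 2561000²) ≈ 3.1048e+08, ∠N ≈ 179.53°
|D| = √(61897400² + 8179440²) ≈ 6.2435e+07, ∠D ≈ 172.47°
|T| = 3.1048e+08 / 6.2435e+07 ≈ 4.9729
Gain = 20 log₁₀(4.9729) ≈ 13.93 dB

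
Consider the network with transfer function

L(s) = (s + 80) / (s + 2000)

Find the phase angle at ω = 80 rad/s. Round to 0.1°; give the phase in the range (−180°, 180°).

Substitute s = j80:
Numerator: (j80) + 80 = 80 + j80
Denominator: (j80) + 2000 = 2000 + j80
|N| = √(80² + 80²) ≈ 113.14, ∠N ≈ 45.00°
|D| = √(2000² + 80²) ≈ 2001.6, ∠D ≈ 2.29°
∠L = 45.00° − 2.29° = 42.71°

42.7°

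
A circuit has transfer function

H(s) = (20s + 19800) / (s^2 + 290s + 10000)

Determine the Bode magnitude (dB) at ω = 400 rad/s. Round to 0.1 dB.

Substitute s = j400:
Numerator: 20(j400) + 19800 = 19800 + j8000
Denominator: (j400)^2 + 290(j400) + 10000 = -150000 + j116000
|N| = √(19800² + 8000²) ≈ 21355, ∠N ≈ 22.00°
|D| = √(150000² + 116000²) ≈ 1.8962e+05, ∠D ≈ 142.28°
|H| = 21355 / 1.8962e+05 ≈ 0.11262
Gain = 20 log₁₀(0.11262) ≈ -18.97 dB

-19.0 dB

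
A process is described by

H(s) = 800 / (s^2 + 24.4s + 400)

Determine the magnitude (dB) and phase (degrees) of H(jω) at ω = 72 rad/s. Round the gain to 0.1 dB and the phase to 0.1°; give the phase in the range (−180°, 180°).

At s = jω = j72:
quadratic: (j72)² + 24.4·j72 + 400 = -4784 + j1756.8 → |·| ≈ 5096.4, ∠ ≈ 159.84°
|H| = 800 / 5096.4 ≈ 0.15697
Gain = 20 log₁₀(0.15697) ≈ -16.08 dB
∠H = 0.00° − 159.84° = -159.84°

-16.1 dB, -159.8°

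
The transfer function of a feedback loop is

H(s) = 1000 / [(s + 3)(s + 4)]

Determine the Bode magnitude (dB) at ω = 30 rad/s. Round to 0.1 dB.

At s = jω = j30:
pole (s+3): 3 + j30 → |·| = √(3²+30²) = √909 ≈ 30.15, ∠ = arctan(30/3) ≈ 84.29°
pole (s+4): 4 + j30 → |·| = √(4²+30²) = √916 ≈ 30.265, ∠ = arctan(30/4) ≈ 82.41°
|H| = 1000 / 912.49 ≈ 1.0959
Gain = 20 log₁₀(1.0959) ≈ 0.80 dB

0.8 dB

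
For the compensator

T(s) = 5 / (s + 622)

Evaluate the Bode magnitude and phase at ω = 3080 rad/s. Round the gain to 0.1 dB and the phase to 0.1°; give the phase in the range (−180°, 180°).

-56.0 dB, -78.6°

Substitute s = j3080:
Numerator: 5 = 5 + j0
Denominator: (j3080) + 622 = 622 + j3080
|N| = √(5² + 0²) ≈ 5, ∠N ≈ 0.00°
|D| = √(622² + 3080²) ≈ 3142.2, ∠D ≈ 78.58°
|T| = 5 / 3142.2 ≈ 0.0015912
Gain = 20 log₁₀(0.0015912) ≈ -55.97 dB
∠T = 0.00° − 78.58° = -78.58°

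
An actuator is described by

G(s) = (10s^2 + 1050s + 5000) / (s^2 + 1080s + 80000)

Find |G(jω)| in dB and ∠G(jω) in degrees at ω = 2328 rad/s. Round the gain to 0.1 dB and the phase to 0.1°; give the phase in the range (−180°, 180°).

19.3 dB, 22.6°

Substitute s = j2328:
Numerator: 10(j2328)^2 + 1050(j2328) + 5000 = -54190840 + j2444400
Denominator: (j2328)^2 + 1080(j2328) + 80000 = -5339584 + j2514240
|N| = √(54190840² + 2444400²) ≈ 5.4246e+07, ∠N ≈ 177.42°
|D| = √(5339584² + 2514240²) ≈ 5.9019e+06, ∠D ≈ 154.79°
|G| = 5.4246e+07 / 5.9019e+06 ≈ 9.1913
Gain = 20 log₁₀(9.1913) ≈ 19.27 dB
∠G = 177.42° − 154.79° = 22.63°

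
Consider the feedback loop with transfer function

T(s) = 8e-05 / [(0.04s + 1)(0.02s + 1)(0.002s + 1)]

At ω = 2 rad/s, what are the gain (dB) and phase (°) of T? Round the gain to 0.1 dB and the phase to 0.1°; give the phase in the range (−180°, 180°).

-82.0 dB, -7.1°

At ω = 2 rad/s:
pole (1 + j2·0.04) = 1 + j0.08 → |·| ≈ 1.0032, ∠ ≈ 4.57°
pole (1 + j2·0.02) = 1 + j0.04 → |·| ≈ 1.0008, ∠ ≈ 2.29°
pole (1 + j2·0.002) = 1 + j0.004 → |·| ≈ 1, ∠ ≈ 0.23°
|T| = 8e-05 · 1 / (1.0032 · 1.0008 · 1) ≈ 7.9681e-05
Gain = 20 log₁₀(7.9681e-05) ≈ -81.97 dB
∠T = (0°) − (4.57° + 2.29° + 0.23°) = -7.09°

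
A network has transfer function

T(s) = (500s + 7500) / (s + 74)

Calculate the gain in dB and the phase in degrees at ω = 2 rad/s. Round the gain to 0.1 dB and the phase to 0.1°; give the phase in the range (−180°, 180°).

Substitute s = j2:
Numerator: 500(j2) + 7500 = 7500 + j1000
Denominator: (j2) + 74 = 74 + j2
|N| = √(7500² + 1000²) ≈ 7566.4, ∠N ≈ 7.59°
|D| = √(74² + 2²) ≈ 74.027, ∠D ≈ 1.55°
|T| = 7566.4 / 74.027 ≈ 102.21
Gain = 20 log₁₀(102.21) ≈ 40.19 dB
∠T = 7.59° − 1.55° = 6.04°

40.2 dB, 6.0°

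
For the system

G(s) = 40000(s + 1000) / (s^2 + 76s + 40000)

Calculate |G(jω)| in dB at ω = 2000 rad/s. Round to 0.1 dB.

27.1 dB

At s = jω = j2000:
zero (s+1000): 1000 + j2000 → |·| = √(1000²+2000²) = √5000000 ≈ 2236.1, ∠ = arctan(2000/1000) ≈ 63.43°
quadratic: (j2000)² + 76·j2000 + 40000 = -3960000 + j152000 → |·| ≈ 3.9629e+06, ∠ ≈ 177.80°
|G| = 40000 · 2236.1 / 3.9629e+06 ≈ 22.57
Gain = 20 log₁₀(22.57) ≈ 27.07 dB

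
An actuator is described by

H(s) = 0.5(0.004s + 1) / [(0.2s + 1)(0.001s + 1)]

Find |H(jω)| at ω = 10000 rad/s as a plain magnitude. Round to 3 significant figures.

At ω = 10000 rad/s:
zero (1 + j10000·0.004) = 1 + j40 → |·| ≈ 40.012, ∠ ≈ 88.57°
pole (1 + j10000·0.2) = 1 + j2000 → |·| ≈ 2000, ∠ ≈ 89.97°
pole (1 + j10000·0.001) = 1 + j10 → |·| ≈ 10.05, ∠ ≈ 84.29°
|H| = 0.5 · 40.012 / (2000 · 10.05) ≈ 0.00099532

0.000995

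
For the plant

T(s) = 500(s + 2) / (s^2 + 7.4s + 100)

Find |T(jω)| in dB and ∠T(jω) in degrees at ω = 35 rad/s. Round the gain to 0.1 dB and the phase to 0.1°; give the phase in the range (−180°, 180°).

23.6 dB, -80.3°

At s = jω = j35:
zero (s+2): 2 + j35 → |·| = √(2²+35²) = √1229 ≈ 35.057, ∠ = arctan(35/2) ≈ 86.73°
quadratic: (j35)² + 7.4·j35 + 100 = -1125 + j259 → |·| ≈ 1154.4, ∠ ≈ 167.04°
|T| = 500 · 35.057 / 1154.4 ≈ 15.184
Gain = 20 log₁₀(15.184) ≈ 23.63 dB
∠T = 86.73° − 167.04° = -80.31°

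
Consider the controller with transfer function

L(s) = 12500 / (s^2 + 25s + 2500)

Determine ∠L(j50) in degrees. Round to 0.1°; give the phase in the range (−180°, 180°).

At s = jω = j50:
quadratic: (j50)² + 25·j50 + 2500 = 0 + j1250 → |·| ≈ 1250, ∠ ≈ 90.00°
∠L = 0.00° − 90.00° = -90.00°

-90.0°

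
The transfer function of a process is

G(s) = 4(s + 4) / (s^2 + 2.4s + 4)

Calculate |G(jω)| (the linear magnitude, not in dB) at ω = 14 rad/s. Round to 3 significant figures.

0.299

At s = jω = j14:
zero (s+4): 4 + j14 → |·| = √(4²+14²) = √212 ≈ 14.56, ∠ = arctan(14/4) ≈ 74.05°
quadratic: (j14)² + 2.4·j14 + 4 = -192 + j33.6 → |·| ≈ 194.92, ∠ ≈ 170.07°
|G| = 4 · 14.56 / 194.92 ≈ 0.29879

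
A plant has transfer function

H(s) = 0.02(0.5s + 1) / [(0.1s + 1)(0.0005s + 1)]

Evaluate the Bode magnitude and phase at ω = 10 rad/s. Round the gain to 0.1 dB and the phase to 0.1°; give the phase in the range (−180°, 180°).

At ω = 10 rad/s:
zero (1 + j10·0.5) = 1 + j5 → |·| ≈ 5.099, ∠ ≈ 78.69°
pole (1 + j10·0.1) = 1 + j1 → |·| ≈ 1.4142, ∠ ≈ 45.00°
pole (1 + j10·0.0005) = 1 + j0.005 → |·| ≈ 1, ∠ ≈ 0.29°
|H| = 0.02 · 5.099 / (1.4142 · 1) ≈ 0.072111
Gain = 20 log₁₀(0.072111) ≈ -22.84 dB
∠H = (78.69°) − (45.00° + 0.29°) = 33.40°

-22.8 dB, 33.4°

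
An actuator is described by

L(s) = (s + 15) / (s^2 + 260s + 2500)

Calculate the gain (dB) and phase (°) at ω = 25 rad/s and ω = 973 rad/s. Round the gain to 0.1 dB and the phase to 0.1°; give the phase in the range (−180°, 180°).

Substitute s = j25:
Numerator: (j25) + 15 = 15 + j25
Denominator: (j25)^2 + 260(j25) + 2500 = 1875 + j6500
|N| = √(15² + 25²) ≈ 29.155, ∠N ≈ 59.04°
|D| = √(1875² + 6500²) ≈ 6765, ∠D ≈ 73.91°
|L| = 29.155 / 6765 ≈ 0.0043097
Gain = 20 log₁₀(0.0043097) ≈ -47.31 dB
∠L = 59.04° − 73.91° = -14.87°

Substitute s = j973:
Numerator: (j973) + 15 = 15 + j973
Denominator: (j973)^2 + 260(j973) + 2500 = -944229 + j252980
|N| = √(15² + 973²) ≈ 973.12, ∠N ≈ 89.12°
|D| = √(944229² + 252980²) ≈ 9.7753e+05, ∠D ≈ 165.00°
|L| = 973.12 / 9.7753e+05 ≈ 0.00099549
Gain = 20 log₁₀(0.00099549) ≈ -60.04 dB
∠L = 89.12° − 165.00° = -75.88°

ω = 25: -47.3 dB, -14.9°; ω = 973: -60.0 dB, -75.9°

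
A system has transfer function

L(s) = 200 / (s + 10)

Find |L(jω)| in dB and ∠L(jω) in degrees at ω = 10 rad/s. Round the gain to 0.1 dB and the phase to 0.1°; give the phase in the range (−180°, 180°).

Substitute s = j10:
Numerator: 200 = 200 + j0
Denominator: (j10) + 10 = 10 + j10
|N| = √(200² + 0²) ≈ 200, ∠N ≈ 0.00°
|D| = √(10² + 10²) ≈ 14.142, ∠D ≈ 45.00°
|L| = 200 / 14.142 ≈ 14.142
Gain = 20 log₁₀(14.142) ≈ 23.01 dB
∠L = 0.00° − 45.00° = -45.00°

23.0 dB, -45.0°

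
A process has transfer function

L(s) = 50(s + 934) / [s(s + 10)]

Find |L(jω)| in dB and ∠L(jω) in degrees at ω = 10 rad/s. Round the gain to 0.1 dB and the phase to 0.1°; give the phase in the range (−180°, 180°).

50.4 dB, -134.4°

At s = jω = j10:
zero (s+934): 934 + j10 → |·| = √(934²+10²) = √872456 ≈ 934.05, ∠ = arctan(10/934) ≈ 0.61°
pole (s+10): 10 + j10 → |·| = √(10²+10²) = √200 ≈ 14.142, ∠ = arctan(10/10) ≈ 45.00°
pole at origin: |s| = 10, ∠ = 90.00° (in denominator)
|L| = 50 · 934.05 / 141.42 ≈ 330.24
Gain = 20 log₁₀(330.24) ≈ 50.38 dB
∠L = 0.61° − 135.00° = -134.39°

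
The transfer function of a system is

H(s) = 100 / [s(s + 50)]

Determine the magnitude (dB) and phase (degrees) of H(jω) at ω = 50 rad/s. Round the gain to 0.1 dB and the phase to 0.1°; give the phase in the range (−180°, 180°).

-31.0 dB, -135.0°

At s = jω = j50:
pole (s+50): 50 + j50 → |·| = √(50²+50²) = √5000 ≈ 70.711, ∠ = arctan(50/50) ≈ 45.00°
pole at origin: |s| = 50, ∠ = 90.00° (in denominator)
|H| = 100 / 3535.5 ≈ 0.028285
Gain = 20 log₁₀(0.028285) ≈ -30.97 dB
∠H = 0.00° − 135.00° = -135.00°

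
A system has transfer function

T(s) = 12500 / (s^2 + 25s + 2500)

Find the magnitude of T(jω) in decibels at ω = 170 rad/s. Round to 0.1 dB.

At s = jω = j170:
quadratic: (j170)² + 25·j170 + 2500 = -26400 + j4250 → |·| ≈ 26740, ∠ ≈ 170.85°
|T| = 12500 / 26740 ≈ 0.46746
Gain = 20 log₁₀(0.46746) ≈ -6.61 dB

-6.6 dB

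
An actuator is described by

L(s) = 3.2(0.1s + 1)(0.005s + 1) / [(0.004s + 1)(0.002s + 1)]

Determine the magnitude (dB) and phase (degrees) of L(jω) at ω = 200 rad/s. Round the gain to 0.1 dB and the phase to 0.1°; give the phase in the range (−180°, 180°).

At ω = 200 rad/s:
zero (1 + j200·0.1) = 1 + j20 → |·| ≈ 20.025, ∠ ≈ 87.14°
zero (1 + j200·0.005) = 1 + j1 → |·| ≈ 1.4142, ∠ ≈ 45.00°
pole (1 + j200·0.004) = 1 + j0.8 → |·| ≈ 1.2806, ∠ ≈ 38.66°
pole (1 + j200·0.002) = 1 + j0.4 → |·| ≈ 1.077, ∠ ≈ 21.80°
|L| = 3.2 · 20.025 · 1.4142 / (1.2806 · 1.077) ≈ 65.706
Gain = 20 log₁₀(65.706) ≈ 36.35 dB
∠L = (87.14° + 45.00°) − (38.66° + 21.80°) = 71.68°

36.4 dB, 71.7°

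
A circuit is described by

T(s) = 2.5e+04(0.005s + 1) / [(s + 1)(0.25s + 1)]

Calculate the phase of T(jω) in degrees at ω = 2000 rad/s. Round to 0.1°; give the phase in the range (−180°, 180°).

-95.6°

At ω = 2000 rad/s:
zero (1 + j2000·0.005) = 1 + j10 → |·| ≈ 10.05, ∠ ≈ 84.29°
pole (1 + j2000·1) = 1 + j2000 → |·| ≈ 2000, ∠ ≈ 89.97°
pole (1 + j2000·0.25) = 1 + j500 → |·| ≈ 500, ∠ ≈ 89.89°
∠T = (84.29°) − (89.97° + 89.89°) = -95.57°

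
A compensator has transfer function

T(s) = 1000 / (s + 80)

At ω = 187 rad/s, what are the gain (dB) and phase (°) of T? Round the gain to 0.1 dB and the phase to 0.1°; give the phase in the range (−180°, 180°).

13.8 dB, -66.8°

At s = jω = j187:
pole (s+80): 80 + j187 → |·| = √(80²+187²) = √41369 ≈ 203.39, ∠ = arctan(187/80) ≈ 66.84°
|T| = 1000 / 203.39 ≈ 4.9167
Gain = 20 log₁₀(4.9167) ≈ 13.83 dB
∠T = 0.00° − 66.84° = -66.84°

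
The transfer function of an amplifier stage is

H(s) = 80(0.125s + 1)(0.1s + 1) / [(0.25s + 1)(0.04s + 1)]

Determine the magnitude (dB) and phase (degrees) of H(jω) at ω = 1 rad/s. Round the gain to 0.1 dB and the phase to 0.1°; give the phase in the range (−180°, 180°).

At ω = 1 rad/s:
zero (1 + j1·0.125) = 1 + j0.125 → |·| ≈ 1.0078, ∠ ≈ 7.13°
zero (1 + j1·0.1) = 1 + j0.1 → |·| ≈ 1.005, ∠ ≈ 5.71°
pole (1 + j1·0.25) = 1 + j0.25 → |·| ≈ 1.0308, ∠ ≈ 14.04°
pole (1 + j1·0.04) = 1 + j0.04 → |·| ≈ 1.0008, ∠ ≈ 2.29°
|H| = 80 · 1.0078 · 1.005 / (1.0308 · 1.0008) ≈ 78.543
Gain = 20 log₁₀(78.543) ≈ 37.90 dB
∠H = (7.13° + 5.71°) − (14.04° + 2.29°) = -3.49°

37.9 dB, -3.5°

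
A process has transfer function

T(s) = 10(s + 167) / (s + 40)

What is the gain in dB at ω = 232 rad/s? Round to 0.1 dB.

21.7 dB

At s = jω = j232:
zero (s+167): 167 + j232 → |·| = √(167²+232²) = √81713 ≈ 285.85, ∠ = arctan(232/167) ≈ 54.25°
pole (s+40): 40 + j232 → |·| = √(40²+232²) = √55424 ≈ 235.42, ∠ = arctan(232/40) ≈ 80.22°
|T| = 10 · 285.85 / 235.42 ≈ 12.142
Gain = 20 log₁₀(12.142) ≈ 21.69 dB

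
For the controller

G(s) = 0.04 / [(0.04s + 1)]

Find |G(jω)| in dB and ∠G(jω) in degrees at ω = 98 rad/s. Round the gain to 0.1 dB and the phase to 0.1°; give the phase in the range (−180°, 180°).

-40.1 dB, -75.7°

At ω = 98 rad/s:
pole (1 + j98·0.04) = 1 + j3.92 → |·| ≈ 4.0455, ∠ ≈ 75.69°
|G| = 0.04 · 1 / (4.0455) ≈ 0.0098875
Gain = 20 log₁₀(0.0098875) ≈ -40.10 dB
∠G = (0°) − (75.69°) = -75.69°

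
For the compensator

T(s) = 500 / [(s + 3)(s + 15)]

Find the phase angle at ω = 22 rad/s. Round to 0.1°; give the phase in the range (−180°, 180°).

-137.9°

At s = jω = j22:
pole (s+3): 3 + j22 → |·| = √(3²+22²) = √493 ≈ 22.204, ∠ = arctan(22/3) ≈ 82.23°
pole (s+15): 15 + j22 → |·| = √(15²+22²) = √709 ≈ 26.627, ∠ = arctan(22/15) ≈ 55.71°
∠T = 0.00° − 137.94° = -137.94°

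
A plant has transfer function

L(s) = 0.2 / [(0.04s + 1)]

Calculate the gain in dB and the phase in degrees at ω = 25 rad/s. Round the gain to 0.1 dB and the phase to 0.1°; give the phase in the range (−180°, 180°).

At ω = 25 rad/s:
pole (1 + j25·0.04) = 1 + j1 → |·| ≈ 1.4142, ∠ ≈ 45.00°
|L| = 0.2 · 1 / (1.4142) ≈ 0.14142
Gain = 20 log₁₀(0.14142) ≈ -16.99 dB
∠L = (0°) − (45.00°) = -45.00°

-17.0 dB, -45.0°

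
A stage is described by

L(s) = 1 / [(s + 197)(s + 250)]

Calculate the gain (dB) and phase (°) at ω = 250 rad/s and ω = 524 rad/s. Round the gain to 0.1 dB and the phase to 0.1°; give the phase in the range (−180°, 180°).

At s = jω = j250:
pole (s+197): 197 + j250 → |·| = √(197²+250²) = √101309 ≈ 318.29, ∠ = arctan(250/197) ≈ 51.76°
pole (s+250): 250 + j250 → |·| = √(250²+250²) = √125000 ≈ 353.55, ∠ = arctan(250/250) ≈ 45.00°
|L| = 1 / 1.1253e+05 ≈ 8.8865e-06
Gain = 20 log₁₀(8.8865e-06) ≈ -101.03 dB
∠L = 0.00° − 96.76° = -96.76°

At s = jω = j524:
pole (s+197): 197 + j524 → |·| = √(197²+524²) = √313385 ≈ 559.81, ∠ = arctan(524/197) ≈ 69.40°
pole (s+250): 250 + j524 → |·| = √(250²+524²) = √337076 ≈ 580.58, ∠ = arctan(524/250) ≈ 64.49°
|L| = 1 / 3.2501e+05 ≈ 3.0768e-06
Gain = 20 log₁₀(3.0768e-06) ≈ -110.24 dB
∠L = 0.00° − 133.89° = -133.89°

ω = 250: -101.0 dB, -96.8°; ω = 524: -110.2 dB, -133.9°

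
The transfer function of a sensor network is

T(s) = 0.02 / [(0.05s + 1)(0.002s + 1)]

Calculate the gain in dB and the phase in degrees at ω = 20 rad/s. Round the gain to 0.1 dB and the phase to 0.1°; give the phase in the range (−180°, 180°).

At ω = 20 rad/s:
pole (1 + j20·0.05) = 1 + j1 → |·| ≈ 1.4142, ∠ ≈ 45.00°
pole (1 + j20·0.002) = 1 + j0.04 → |·| ≈ 1.0008, ∠ ≈ 2.29°
|T| = 0.02 · 1 / (1.4142 · 1.0008) ≈ 0.014131
Gain = 20 log₁₀(0.014131) ≈ -37.00 dB
∠T = (0°) − (45.00° + 2.29°) = -47.29°

-37.0 dB, -47.3°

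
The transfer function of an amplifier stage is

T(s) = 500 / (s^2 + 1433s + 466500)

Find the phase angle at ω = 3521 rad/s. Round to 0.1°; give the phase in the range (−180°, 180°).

Substitute s = j3521:
Numerator: 500 = 500 + j0
Denominator: (j3521)^2 + 1433(j3521) + 466500 = -11930941 + j5045593
|N| = √(500² + 0²) ≈ 500, ∠N ≈ 0.00°
|D| = √(11930941² + 5045593²) ≈ 1.2954e+07, ∠D ≈ 157.08°
∠T = 0.00° − 157.08° = -157.08°

-157.1°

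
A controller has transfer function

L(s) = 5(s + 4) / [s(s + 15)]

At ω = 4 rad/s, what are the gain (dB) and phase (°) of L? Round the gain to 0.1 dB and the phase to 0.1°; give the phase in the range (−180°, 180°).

-6.8 dB, -59.9°

At s = jω = j4:
zero (s+4): 4 + j4 → |·| = √(4²+4²) = √32 ≈ 5.6569, ∠ = arctan(4/4) ≈ 45.00°
pole (s+15): 15 + j4 → |·| = √(15²+4²) = √241 ≈ 15.524, ∠ = arctan(4/15) ≈ 14.93°
pole at origin: |s| = 4, ∠ = 90.00° (in denominator)
|L| = 5 · 5.6569 / 62.096 ≈ 0.4555
Gain = 20 log₁₀(0.4555) ≈ -6.83 dB
∠L = 45.00° − 104.93° = -59.93°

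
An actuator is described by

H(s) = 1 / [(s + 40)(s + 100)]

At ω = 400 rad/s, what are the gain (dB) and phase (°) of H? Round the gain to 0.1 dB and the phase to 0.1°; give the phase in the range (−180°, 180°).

At s = jω = j400:
pole (s+40): 40 + j400 → |·| = √(40²+400²) = √161600 ≈ 402, ∠ = arctan(400/40) ≈ 84.29°
pole (s+100): 100 + j400 → |·| = √(100²+400²) = √170000 ≈ 412.31, ∠ = arctan(400/100) ≈ 75.96°
|H| = 1 / 1.6575e+05 ≈ 6.0332e-06
Gain = 20 log₁₀(6.0332e-06) ≈ -104.39 dB
∠H = 0.00° − 160.25° = -160.25°

-104.4 dB, -160.3°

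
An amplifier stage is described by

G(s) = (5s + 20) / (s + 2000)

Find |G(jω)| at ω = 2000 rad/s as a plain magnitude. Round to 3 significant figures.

Substitute s = j2000:
Numerator: 5(j2000) + 20 = 20 + j10000
Denominator: (j2000) + 2000 = 2000 + j2000
|N| = √(20² + 10000²) ≈ 10000, ∠N ≈ 89.89°
|D| = √(2000² + 2000²) ≈ 2828.4, ∠D ≈ 45.00°
|G| = 10000 / 2828.4 ≈ 3.5356

3.54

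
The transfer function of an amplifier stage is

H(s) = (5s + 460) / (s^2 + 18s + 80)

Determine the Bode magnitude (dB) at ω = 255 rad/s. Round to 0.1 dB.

Substitute s = j255:
Numerator: 5(j255) + 460 = 460 + j1275
Denominator: (j255)^2 + 18(j255) + 80 = -64945 + j4590
|N| = √(460² + 1275²) ≈ 1355.4, ∠N ≈ 70.16°
|D| = √(64945² + 4590²) ≈ 65107, ∠D ≈ 175.96°
|H| = 1355.4 / 65107 ≈ 0.020818
Gain = 20 log₁₀(0.020818) ≈ -33.63 dB

-33.6 dB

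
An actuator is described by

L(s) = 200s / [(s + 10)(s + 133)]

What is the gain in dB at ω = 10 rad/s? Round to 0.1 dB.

At s = jω = j10:
zero at origin: s = j10 → |·| = 10, ∠ = 90.00°
pole (s+10): 10 + j10 → |·| = √(10²+10²) = √200 ≈ 14.142, ∠ = arctan(10/10) ≈ 45.00°
pole (s+133): 133 + j10 → |·| = √(133²+10²) = √17789 ≈ 133.38, ∠ = arctan(10/133) ≈ 4.30°
|L| = 200 · 10 / 1886.3 ≈ 1.0603
Gain = 20 log₁₀(1.0603) ≈ 0.51 dB

0.5 dB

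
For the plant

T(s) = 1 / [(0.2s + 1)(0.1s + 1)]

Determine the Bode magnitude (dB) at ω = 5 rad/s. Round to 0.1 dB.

-4.0 dB

At ω = 5 rad/s:
pole (1 + j5·0.2) = 1 + j1 → |·| ≈ 1.4142, ∠ ≈ 45.00°
pole (1 + j5·0.1) = 1 + j0.5 → |·| ≈ 1.118, ∠ ≈ 26.57°
|T| = 1 · 1 / (1.4142 · 1.118) ≈ 0.63248
Gain = 20 log₁₀(0.63248) ≈ -3.98 dB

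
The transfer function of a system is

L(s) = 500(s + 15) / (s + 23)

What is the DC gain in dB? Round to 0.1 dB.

50.3 dB

L(0) = 500·15 / (23) ≈ 326.09
20 log₁₀(326.09) ≈ 50.27 dB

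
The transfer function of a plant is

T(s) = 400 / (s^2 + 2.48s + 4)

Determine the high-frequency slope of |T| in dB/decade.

-40 dB/decade

Each pole contributes −20 dB/decade at high frequency; each zero contributes +20 dB/decade.
Net: 0 zero(s) − 2 pole(s) → -40 dB/decade.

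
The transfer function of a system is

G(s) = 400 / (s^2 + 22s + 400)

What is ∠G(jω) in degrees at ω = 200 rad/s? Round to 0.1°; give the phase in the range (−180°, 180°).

At s = jω = j200:
quadratic: (j200)² + 22·j200 + 400 = -39600 + j4400 → |·| ≈ 39844, ∠ ≈ 173.66°
∠G = 0.00° − 173.66° = -173.66°

-173.7°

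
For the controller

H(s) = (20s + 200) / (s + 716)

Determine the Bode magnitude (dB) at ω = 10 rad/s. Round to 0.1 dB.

Substitute s = j10:
Numerator: 20(j10) + 200 = 200 + j200
Denominator: (j10) + 716 = 716 + j10
|N| = √(200² + 200²) ≈ 282.84, ∠N ≈ 45.00°
|D| = √(716² + 10²) ≈ 716.07, ∠D ≈ 0.80°
|H| = 282.84 / 716.07 ≈ 0.39499
Gain = 20 log₁₀(0.39499) ≈ -8.07 dB

-8.1 dB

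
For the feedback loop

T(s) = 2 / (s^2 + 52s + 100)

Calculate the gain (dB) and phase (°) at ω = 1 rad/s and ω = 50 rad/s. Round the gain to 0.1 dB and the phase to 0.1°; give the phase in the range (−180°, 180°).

ω = 1: -35.0 dB, -27.7°; ω = 50: -65.0 dB, -132.7°

Substitute s = j1:
Numerator: 2 = 2 + j0
Denominator: (j1)^2 + 52(j1) + 100 = 99 + j52
|N| = √(2² + 0²) ≈ 2, ∠N ≈ 0.00°
|D| = √(99² + 52²) ≈ 111.83, ∠D ≈ 27.71°
|T| = 2 / 111.83 ≈ 0.017884
Gain = 20 log₁₀(0.017884) ≈ -34.95 dB
∠T = 0.00° − 27.71° = -27.71°

Substitute s = j50:
Numerator: 2 = 2 + j0
Denominator: (j50)^2 + 52(j50) + 100 = -2400 + j2600
|N| = √(2² + 0²) ≈ 2, ∠N ≈ 0.00°
|D| = √(2400² + 2600²) ≈ 3538.4, ∠D ≈ 132.71°
|T| = 2 / 3538.4 ≈ 0.00056523
Gain = 20 log₁₀(0.00056523) ≈ -64.96 dB
∠T = 0.00° − 132.71° = -132.71°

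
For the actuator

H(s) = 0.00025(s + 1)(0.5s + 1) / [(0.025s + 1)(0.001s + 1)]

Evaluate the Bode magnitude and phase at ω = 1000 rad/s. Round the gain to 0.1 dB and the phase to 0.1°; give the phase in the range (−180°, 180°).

11.0 dB, 47.1°

At ω = 1000 rad/s:
zero (1 + j1000·1) = 1 + j1000 → |·| ≈ 1000, ∠ ≈ 89.94°
zero (1 + j1000·0.5) = 1 + j500 → |·| ≈ 500, ∠ ≈ 89.89°
pole (1 + j1000·0.025) = 1 + j25 → |·| ≈ 25.02, ∠ ≈ 87.71°
pole (1 + j1000·0.001) = 1 + j1 → |·| ≈ 1.4142, ∠ ≈ 45.00°
|H| = 0.00025 · 1000 · 500 / (25.02 · 1.4142) ≈ 3.5327
Gain = 20 log₁₀(3.5327) ≈ 10.96 dB
∠H = (89.94° + 89.89°) − (87.71° + 45.00°) = 47.12°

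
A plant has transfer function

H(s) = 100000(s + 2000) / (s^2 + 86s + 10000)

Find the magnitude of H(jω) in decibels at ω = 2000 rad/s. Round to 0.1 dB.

37.0 dB

At s = jω = j2000:
zero (s+2000): 2000 + j2000 → |·| = √(2000²+2000²) = √8000000 ≈ 2828.4, ∠ = arctan(2000/2000) ≈ 45.00°
quadratic: (j2000)² + 86·j2000 + 10000 = -3990000 + j172000 → |·| ≈ 3.9937e+06, ∠ ≈ 177.53°
|H| = 100000 · 2828.4 / 3.9937e+06 ≈ 70.822
Gain = 20 log₁₀(70.822) ≈ 37.00 dB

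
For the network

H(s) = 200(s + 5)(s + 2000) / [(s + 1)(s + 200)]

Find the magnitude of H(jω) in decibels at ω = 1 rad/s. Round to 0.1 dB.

77.2 dB

At s = jω = j1:
zero (s+5): 5 + j1 → |·| = √(5²+1²) = √26 ≈ 5.099, ∠ = arctan(1/5) ≈ 11.31°
zero (s+2000): 2000 + j1 → |·| = √(2000²+1²) = √4000001 ≈ 2000, ∠ = arctan(1/2000) ≈ 0.03°
pole (s+1): 1 + j1 → |·| = √(1²+1²) = √2 ≈ 1.4142, ∠ = arctan(1/1) ≈ 45.00°
pole (s+200): 200 + j1 → |·| = √(200²+1²) = √40001 ≈ 200, ∠ = arctan(1/200) ≈ 0.29°
|H| = 200 · 10198 / 282.84 ≈ 7211.1
Gain = 20 log₁₀(7211.1) ≈ 77.16 dB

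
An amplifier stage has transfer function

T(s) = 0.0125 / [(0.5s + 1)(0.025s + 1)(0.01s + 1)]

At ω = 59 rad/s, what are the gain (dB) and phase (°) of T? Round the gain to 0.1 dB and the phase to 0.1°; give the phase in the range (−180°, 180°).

-73.8 dB, -174.5°

At ω = 59 rad/s:
pole (1 + j59·0.5) = 1 + j29.5 → |·| ≈ 29.517, ∠ ≈ 88.06°
pole (1 + j59·0.025) = 1 + j1.475 → |·| ≈ 1.782, ∠ ≈ 55.86°
pole (1 + j59·0.01) = 1 + j0.59 → |·| ≈ 1.1611, ∠ ≈ 30.54°
|T| = 0.0125 · 1 / (29.517 · 1.782 · 1.1611) ≈ 0.00020467
Gain = 20 log₁₀(0.00020467) ≈ -73.78 dB
∠T = (0°) − (88.06° + 55.86° + 30.54°) = -174.46°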